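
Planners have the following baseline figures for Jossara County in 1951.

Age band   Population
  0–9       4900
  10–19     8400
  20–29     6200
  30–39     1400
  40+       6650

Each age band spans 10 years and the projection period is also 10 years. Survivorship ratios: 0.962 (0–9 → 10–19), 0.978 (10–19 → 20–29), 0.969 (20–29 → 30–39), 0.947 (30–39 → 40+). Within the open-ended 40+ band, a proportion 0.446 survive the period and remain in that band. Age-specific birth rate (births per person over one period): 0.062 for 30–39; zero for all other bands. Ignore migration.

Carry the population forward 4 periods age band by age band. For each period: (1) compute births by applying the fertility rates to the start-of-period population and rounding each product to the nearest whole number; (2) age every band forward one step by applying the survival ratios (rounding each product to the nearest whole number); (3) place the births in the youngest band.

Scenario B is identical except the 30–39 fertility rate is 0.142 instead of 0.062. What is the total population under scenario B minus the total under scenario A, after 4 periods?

Let group 1 be 0–9 through group 5 = 40+.
— Period 1 —
Births: 1400 * 0.062 = 87
Group 2: 4900 * 0.962 = 4714
Group 3: 8400 * 0.978 = 8215
Group 4: 6200 * 0.969 = 6008
Group 5: 1400 * 0.947 + 6650 * 0.446 = 1326 + 2966 = 4292
Population now: 0–9=87, 10–19=4714, 20–29=8215, 30–39=6008, 40+=4292
— Period 2 —
Births: 6008 * 0.062 = 372
Group 2: 87 * 0.962 = 84
Group 3: 4714 * 0.978 = 4610
Group 4: 8215 * 0.969 = 7960
Group 5: 6008 * 0.947 + 4292 * 0.446 = 5690 + 1914 = 7604
Population now: 0–9=372, 10–19=84, 20–29=4610, 30–39=7960, 40+=7604
— Period 3 —
Births: 7960 * 0.062 = 494
Group 2: 372 * 0.962 = 358
Group 3: 84 * 0.978 = 82
Group 4: 4610 * 0.969 = 4467
Group 5: 7960 * 0.947 + 7604 * 0.446 = 7538 + 3391 = 10929
Population now: 0–9=494, 10–19=358, 20–29=82, 30–39=4467, 40+=10929
— Period 4 —
Births: 4467 * 0.062 = 277
Group 2: 494 * 0.962 = 475
Group 3: 358 * 0.978 = 350
Group 4: 82 * 0.969 = 79
Group 5: 4467 * 0.947 + 10929 * 0.446 = 4230 + 4874 = 9104
Population now: 0–9=277, 10–19=475, 20–29=350, 30–39=79, 40+=9104
Scenario A total after 4 periods: 10285
Scenario B projection —
— Period 1 —
Births: 1400 * 0.142 = 199
Group 2: 4900 * 0.962 = 4714
Group 3: 8400 * 0.978 = 8215
Group 4: 6200 * 0.969 = 6008
Group 5: 1400 * 0.947 + 6650 * 0.446 = 1326 + 2966 = 4292
Population now: 0–9=199, 10–19=4714, 20–29=8215, 30–39=6008, 40+=4292
— Period 2 —
Births: 6008 * 0.142 = 853
Group 2: 199 * 0.962 = 191
Group 3: 4714 * 0.978 = 4610
Group 4: 8215 * 0.969 = 7960
Group 5: 6008 * 0.947 + 4292 * 0.446 = 5690 + 1914 = 7604
Population now: 0–9=853, 10–19=191, 20–29=4610, 30–39=7960, 40+=7604
— Period 3 —
Births: 7960 * 0.142 = 1130
Group 2: 853 * 0.962 = 821
Group 3: 191 * 0.978 = 187
Group 4: 4610 * 0.969 = 4467
Group 5: 7960 * 0.947 + 7604 * 0.446 = 7538 + 3391 = 10929
Population now: 0–9=1130, 10–19=821, 20–29=187, 30–39=4467, 40+=10929
— Period 4 —
Births: 4467 * 0.142 = 634
Group 2: 1130 * 0.962 = 1087
Group 3: 821 * 0.978 = 803
Group 4: 187 * 0.969 = 181
Group 5: 4467 * 0.947 + 10929 * 0.446 = 4230 + 4874 = 9104
Population now: 0–9=634, 10–19=1087, 20–29=803, 30–39=181, 40+=9104
Scenario B total after 4 periods: 11809
Difference B − A = 11809 − 10285 = 1524

1524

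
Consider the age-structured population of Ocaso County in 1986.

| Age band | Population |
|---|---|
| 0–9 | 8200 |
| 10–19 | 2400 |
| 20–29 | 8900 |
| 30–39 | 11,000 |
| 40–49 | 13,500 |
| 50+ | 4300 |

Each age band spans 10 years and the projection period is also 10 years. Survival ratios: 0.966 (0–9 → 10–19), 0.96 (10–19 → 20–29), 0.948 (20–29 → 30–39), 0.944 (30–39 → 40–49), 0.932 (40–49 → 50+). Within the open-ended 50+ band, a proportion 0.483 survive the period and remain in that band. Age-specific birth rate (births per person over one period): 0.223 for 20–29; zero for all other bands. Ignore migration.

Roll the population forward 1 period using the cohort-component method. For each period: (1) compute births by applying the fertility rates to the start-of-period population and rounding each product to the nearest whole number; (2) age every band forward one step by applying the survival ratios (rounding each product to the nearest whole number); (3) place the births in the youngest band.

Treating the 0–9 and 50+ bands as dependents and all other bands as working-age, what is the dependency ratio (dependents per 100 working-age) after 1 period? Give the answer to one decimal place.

57.3

After projecting period 1:
Births: 8900 × 0.223 = 1985
10–19: 8200 × 0.966 = 7921
20–29: 2400 × 0.96 = 2304
30–39: 8900 × 0.948 = 8437
40–49: 11000 × 0.944 = 10384
50+: 13500 × 0.932 + 4300 × 0.483 = 12582 + 2077 = 14659
→ [1985, 7921, 2304, 8437, 10384, 14659]
Dependents (band 0–9 + band 50+) = 1985 + 14659 = 16644; working-age = 29046; ratio = 16644/29046 × 100 = 57.3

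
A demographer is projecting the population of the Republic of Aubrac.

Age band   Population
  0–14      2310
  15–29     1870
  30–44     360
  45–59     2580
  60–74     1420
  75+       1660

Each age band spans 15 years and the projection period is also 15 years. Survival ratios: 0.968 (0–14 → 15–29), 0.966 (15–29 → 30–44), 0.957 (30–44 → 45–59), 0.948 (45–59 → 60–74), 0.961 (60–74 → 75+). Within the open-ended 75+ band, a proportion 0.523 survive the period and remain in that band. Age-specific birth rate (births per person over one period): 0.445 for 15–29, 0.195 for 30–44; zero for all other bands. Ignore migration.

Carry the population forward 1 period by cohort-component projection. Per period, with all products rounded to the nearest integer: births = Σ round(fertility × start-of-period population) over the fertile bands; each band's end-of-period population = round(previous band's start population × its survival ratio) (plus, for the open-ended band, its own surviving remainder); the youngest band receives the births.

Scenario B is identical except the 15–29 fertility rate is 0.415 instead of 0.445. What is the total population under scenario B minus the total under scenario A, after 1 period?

-56

— Period 1 —
Births: 1870 × 0.445 = 832  |  360 × 0.195 = 70 — total 902
15–29: 2310 × 0.968 = 2236
30–44: 1870 × 0.966 = 1806
45–59: 360 × 0.957 = 345
60–74: 2580 × 0.948 = 2446
75+: 1420 × 0.961 + 1660 × 0.523 = 1365 + 868 = 2233
→ [902, 2236, 1806, 345, 2446, 2233]
Scenario A total after 1 period: 9968
Scenario B projection —
— Period 1 —
Births: 1870 × 0.415 = 776  |  360 × 0.195 = 70 — total 846
15–29: 2310 × 0.968 = 2236
30–44: 1870 × 0.966 = 1806
45–59: 360 × 0.957 = 345
60–74: 2580 × 0.948 = 2446
75+: 1420 × 0.961 + 1660 × 0.523 = 1365 + 868 = 2233
→ [846, 2236, 1806, 345, 2446, 2233]
Scenario B total after 1 period: 9912
Difference B − A = 9912 − 9968 = -56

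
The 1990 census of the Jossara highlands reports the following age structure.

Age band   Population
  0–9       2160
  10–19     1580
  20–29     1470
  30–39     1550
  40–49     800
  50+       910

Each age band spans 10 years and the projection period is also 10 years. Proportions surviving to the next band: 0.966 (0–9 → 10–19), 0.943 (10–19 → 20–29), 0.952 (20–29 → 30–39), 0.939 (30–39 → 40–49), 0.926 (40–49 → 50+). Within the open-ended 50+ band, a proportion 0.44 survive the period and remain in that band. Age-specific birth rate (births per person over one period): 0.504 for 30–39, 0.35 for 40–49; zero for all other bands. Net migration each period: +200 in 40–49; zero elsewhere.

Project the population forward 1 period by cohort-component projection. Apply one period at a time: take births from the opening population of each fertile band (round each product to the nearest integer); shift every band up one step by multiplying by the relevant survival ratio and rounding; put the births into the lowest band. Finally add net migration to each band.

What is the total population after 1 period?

8833

Numbering the bands 1..6 from youngest to oldest:
[period 1]
Births: 1550 × 0.504 = 781 ; 800 × 0.35 = 280 — total 1061
Band 2: 2160 × 0.966 = 2087
Band 3: 1580 × 0.943 = 1490
Band 4: 1470 × 0.952 = 1399
Band 5: 1550 × 0.939 = 1455
Band 6: 800 × 0.926 + 910 × 0.44 = 741 + 400 = 1141
Net migration: Band 5 + 200 → 1655
→ [1061, 2087, 1490, 1399, 1655, 1141]
Total after period 1: 1061 + 2087 + 1490 + 1399 + 1655 + 1141 = 8833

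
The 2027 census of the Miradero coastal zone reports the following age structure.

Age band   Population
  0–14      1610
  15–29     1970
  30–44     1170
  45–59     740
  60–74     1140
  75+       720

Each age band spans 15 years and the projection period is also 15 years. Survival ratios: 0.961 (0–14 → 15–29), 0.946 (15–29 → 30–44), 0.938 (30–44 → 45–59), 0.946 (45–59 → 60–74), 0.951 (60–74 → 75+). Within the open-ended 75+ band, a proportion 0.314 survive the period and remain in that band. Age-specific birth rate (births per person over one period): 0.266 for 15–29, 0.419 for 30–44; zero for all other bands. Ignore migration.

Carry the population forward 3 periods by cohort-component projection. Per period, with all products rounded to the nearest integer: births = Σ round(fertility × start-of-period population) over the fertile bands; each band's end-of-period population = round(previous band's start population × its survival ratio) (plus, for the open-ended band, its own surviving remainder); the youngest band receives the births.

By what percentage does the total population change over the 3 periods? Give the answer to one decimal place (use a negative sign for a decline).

Call the bands 1 to 6, youngest first.
Period 1.
Births: 1970 × 0.266 = 524 ; 1170 × 0.419 = 490 → total 1014
Band 2: 1610 × 0.961 = 1547
Band 3: 1970 × 0.946 = 1864
Band 4: 1170 × 0.938 = 1097
Band 5: 740 × 0.946 = 700
Band 6: 1140 × 0.951 + 720 × 0.314 = 1084 + 226 = 1310
End of period: [1014, 1547, 1864, 1097, 700, 1310]
Period 2.
Births: 1547 × 0.266 = 412 ; 1864 × 0.419 = 781 → total 1193
Band 2: 1014 × 0.961 = 974
Band 3: 1547 × 0.946 = 1463
Band 4: 1864 × 0.938 = 1748
Band 5: 1097 × 0.946 = 1038
Band 6: 700 × 0.951 + 1310 × 0.314 = 666 + 411 = 1077
End of period: [1193, 974, 1463, 1748, 1038, 1077]
Period 3.
Births: 974 × 0.266 = 259 ; 1463 × 0.419 = 613 → total 872
Band 2: 1193 × 0.961 = 1146
Band 3: 974 × 0.946 = 921
Band 4: 1463 × 0.938 = 1372
Band 5: 1748 × 0.946 = 1654
Band 6: 1038 × 0.951 + 1077 × 0.314 = 987 + 338 = 1325
End of period: [872, 1146, 921, 1372, 1654, 1325]
Total: 7350 → 7290; change = -60; percentage change = -0.8%

-0.8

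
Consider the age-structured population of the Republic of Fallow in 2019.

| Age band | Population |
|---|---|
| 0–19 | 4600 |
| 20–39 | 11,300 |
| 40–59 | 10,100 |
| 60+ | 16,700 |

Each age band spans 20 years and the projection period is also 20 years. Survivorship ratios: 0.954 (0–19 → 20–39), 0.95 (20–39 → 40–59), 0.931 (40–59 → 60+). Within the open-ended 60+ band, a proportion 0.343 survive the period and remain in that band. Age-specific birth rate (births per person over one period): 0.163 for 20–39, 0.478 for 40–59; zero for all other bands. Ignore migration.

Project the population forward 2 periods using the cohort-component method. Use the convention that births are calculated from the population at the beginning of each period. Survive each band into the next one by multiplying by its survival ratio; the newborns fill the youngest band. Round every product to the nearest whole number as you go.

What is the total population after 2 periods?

31562

[period 1]
Births: 11300 * 0.163 = 1842  |  10100 * 0.478 = 4828 → total 6670
20–39: 4600 * 0.954 = 4388
40–59: 11300 * 0.95 = 10735
60+: 10100 * 0.931 + 16700 * 0.343 = 9403 + 5728 = 15131
→ [6670, 4388, 10735, 15131]
[period 2]
Births: 4388 * 0.163 = 715  |  10735 * 0.478 = 5131 → total 5846
20–39: 6670 * 0.954 = 6363
40–59: 4388 * 0.95 = 4169
60+: 10735 * 0.931 + 15131 * 0.343 = 9994 + 5190 = 15184
→ [5846, 6363, 4169, 15184]
Total after period 2: 5846 + 6363 + 4169 + 15184 = 31562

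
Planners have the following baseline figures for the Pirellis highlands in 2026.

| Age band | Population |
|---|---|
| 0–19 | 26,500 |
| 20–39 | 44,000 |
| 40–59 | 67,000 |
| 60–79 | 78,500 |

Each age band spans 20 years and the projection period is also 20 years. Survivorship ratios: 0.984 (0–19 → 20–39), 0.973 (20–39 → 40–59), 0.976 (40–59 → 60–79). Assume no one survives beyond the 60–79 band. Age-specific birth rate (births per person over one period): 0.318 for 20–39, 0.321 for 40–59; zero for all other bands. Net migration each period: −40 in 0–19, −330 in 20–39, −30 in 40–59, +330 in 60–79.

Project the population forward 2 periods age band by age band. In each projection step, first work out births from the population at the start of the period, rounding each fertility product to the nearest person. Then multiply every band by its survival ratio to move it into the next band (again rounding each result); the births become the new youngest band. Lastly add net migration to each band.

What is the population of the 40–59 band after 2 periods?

25021

After projecting period 1:
Births: 44000 × 0.318 = 13992 ; 67000 × 0.321 = 21507 → total 35499
20–39: 26500 × 0.984 = 26076
40–59: 44000 × 0.973 = 42812
60–79: 67000 × 0.976 = 65392
Net migration: 0–19 − 40 → 35459; 20–39 − 330 → 25746; 40–59 − 30 → 42782; 60–79 + 330 → 65722
Giving 35459 / 25746 / 42782 / 65722.
After projecting period 2:
Births: 25746 × 0.318 = 8187 ; 42782 × 0.321 = 13733 → total 21920
20–39: 35459 × 0.984 = 34892
40–59: 25746 × 0.973 = 25051
60–79: 42782 × 0.976 = 41755
Net migration: 0–19 − 40 → 21880; 20–39 − 330 → 34562; 40–59 − 30 → 25021; 60–79 + 330 → 42085
Giving 21880 / 34562 / 25021 / 42085.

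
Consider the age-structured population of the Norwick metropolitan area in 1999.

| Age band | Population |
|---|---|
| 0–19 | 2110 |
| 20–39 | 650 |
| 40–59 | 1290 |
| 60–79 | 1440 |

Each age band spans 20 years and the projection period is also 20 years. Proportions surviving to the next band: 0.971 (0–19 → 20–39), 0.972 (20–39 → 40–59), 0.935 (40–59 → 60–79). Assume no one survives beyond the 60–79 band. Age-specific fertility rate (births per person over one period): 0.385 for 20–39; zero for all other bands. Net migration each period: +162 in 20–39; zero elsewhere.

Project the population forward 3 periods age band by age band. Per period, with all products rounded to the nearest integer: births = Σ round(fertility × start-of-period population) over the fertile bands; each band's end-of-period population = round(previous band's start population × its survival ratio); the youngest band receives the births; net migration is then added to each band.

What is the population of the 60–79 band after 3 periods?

2009

(Bands numbered youngest = 1 to oldest = 4.)
Period 1.
Births: 650 * 0.385 = 250
Band 2: 2110 * 0.971 = 2049
Band 3: 650 * 0.972 = 632
Band 4: 1290 * 0.935 = 1206
Net migration: Band 2 + 162 → 2211
Giving 250 / 2211 / 632 / 1206.
Period 2.
Births: 2211 * 0.385 = 851
Band 2: 250 * 0.971 = 243
Band 3: 2211 * 0.972 = 2149
Band 4: 632 * 0.935 = 591
Net migration: Band 2 + 162 → 405
Giving 851 / 405 / 2149 / 591.
Period 3.
Births: 405 * 0.385 = 156
Band 2: 851 * 0.971 = 826
Band 3: 405 * 0.972 = 394
Band 4: 2149 * 0.935 = 2009
Net migration: Band 2 + 162 → 988
Giving 156 / 988 / 394 / 2009.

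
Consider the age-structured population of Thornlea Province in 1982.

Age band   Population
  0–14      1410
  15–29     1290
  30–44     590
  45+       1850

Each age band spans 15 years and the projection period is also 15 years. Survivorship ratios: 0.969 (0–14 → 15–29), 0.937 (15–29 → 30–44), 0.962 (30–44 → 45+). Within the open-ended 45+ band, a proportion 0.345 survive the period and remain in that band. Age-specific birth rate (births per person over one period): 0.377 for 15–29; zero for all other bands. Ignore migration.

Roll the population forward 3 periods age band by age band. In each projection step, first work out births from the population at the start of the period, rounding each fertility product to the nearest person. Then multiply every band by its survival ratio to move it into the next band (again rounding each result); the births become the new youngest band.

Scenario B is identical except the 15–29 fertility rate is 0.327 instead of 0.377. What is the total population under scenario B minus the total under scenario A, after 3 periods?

Call the bands 1 to 4, youngest first.
[period 1]
Births: 1290 × 0.377 = 486
Band 2: 1410 × 0.969 = 1366
Band 3: 1290 × 0.937 = 1209
Band 4: 590 × 0.962 + 1850 × 0.345 = 568 + 638 = 1206
Population now: 0–14=486, 15–29=1366, 30–44=1209, 45+=1206
[period 2]
Births: 1366 × 0.377 = 515
Band 2: 486 × 0.969 = 471
Band 3: 1366 × 0.937 = 1280
Band 4: 1209 × 0.962 + 1206 × 0.345 = 1163 + 416 = 1579
Population now: 0–14=515, 15–29=471, 30–44=1280, 45+=1579
[period 3]
Births: 471 × 0.377 = 178
Band 2: 515 × 0.969 = 499
Band 3: 471 × 0.937 = 441
Band 4: 1280 × 0.962 + 1579 × 0.345 = 1231 + 545 = 1776
Population now: 0–14=178, 15–29=499, 30–44=441, 45+=1776
Scenario A total after 3 periods: 2894
Scenario B projection —
[period 1]
Births: 1290 × 0.327 = 422
Band 2: 1410 × 0.969 = 1366
Band 3: 1290 × 0.937 = 1209
Band 4: 590 × 0.962 + 1850 × 0.345 = 568 + 638 = 1206
Population now: 0–14=422, 15–29=1366, 30–44=1209, 45+=1206
[period 2]
Births: 1366 × 0.327 = 447
Band 2: 422 × 0.969 = 409
Band 3: 1366 × 0.937 = 1280
Band 4: 1209 × 0.962 + 1206 × 0.345 = 1163 + 416 = 1579
Population now: 0–14=447, 15–29=409, 30–44=1280, 45+=1579
[period 3]
Births: 409 × 0.327 = 134
Band 2: 447 × 0.969 = 433
Band 3: 409 × 0.937 = 383
Band 4: 1280 × 0.962 + 1579 × 0.345 = 1231 + 545 = 1776
Population now: 0–14=134, 15–29=433, 30–44=383, 45+=1776
Scenario B total after 3 periods: 2726
Difference B − A = 2726 − 2894 = -168

-168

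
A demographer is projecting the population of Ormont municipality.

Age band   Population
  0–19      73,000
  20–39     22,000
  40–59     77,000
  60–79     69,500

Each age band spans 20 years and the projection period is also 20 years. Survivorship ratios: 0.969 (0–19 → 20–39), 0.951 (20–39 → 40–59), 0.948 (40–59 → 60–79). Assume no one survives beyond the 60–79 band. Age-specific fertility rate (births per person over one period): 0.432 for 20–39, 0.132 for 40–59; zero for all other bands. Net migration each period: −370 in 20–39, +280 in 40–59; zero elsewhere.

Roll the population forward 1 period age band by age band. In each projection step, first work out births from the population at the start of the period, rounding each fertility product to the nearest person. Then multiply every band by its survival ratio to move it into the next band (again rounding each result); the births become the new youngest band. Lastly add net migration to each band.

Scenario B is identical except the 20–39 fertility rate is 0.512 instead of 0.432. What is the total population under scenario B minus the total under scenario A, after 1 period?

1760

Numbering the groups 1..4 from youngest to oldest:
— Period 1 —
Births: 22000 × 0.432 = 9504  |  77000 × 0.132 = 10164 — total 19668
Group 2: 73000 × 0.969 = 70737
Group 3: 22000 × 0.951 = 20922
Group 4: 77000 × 0.948 = 72996
Net migration: Group 2 − 370 → 70367; Group 3 + 280 → 21202
Giving 19668 / 70367 / 21202 / 72996.
Scenario A total after 1 period: 184233
Scenario B projection —
— Period 1 —
Births: 22000 × 0.512 = 11264  |  77000 × 0.132 = 10164 — total 21428
Group 2: 73000 × 0.969 = 70737
Group 3: 22000 × 0.951 = 20922
Group 4: 77000 × 0.948 = 72996
Net migration: Group 2 − 370 → 70367; Group 3 + 280 → 21202
Giving 21428 / 70367 / 21202 / 72996.
Scenario B total after 1 period: 185993
Difference B − A = 185993 − 184233 = 1760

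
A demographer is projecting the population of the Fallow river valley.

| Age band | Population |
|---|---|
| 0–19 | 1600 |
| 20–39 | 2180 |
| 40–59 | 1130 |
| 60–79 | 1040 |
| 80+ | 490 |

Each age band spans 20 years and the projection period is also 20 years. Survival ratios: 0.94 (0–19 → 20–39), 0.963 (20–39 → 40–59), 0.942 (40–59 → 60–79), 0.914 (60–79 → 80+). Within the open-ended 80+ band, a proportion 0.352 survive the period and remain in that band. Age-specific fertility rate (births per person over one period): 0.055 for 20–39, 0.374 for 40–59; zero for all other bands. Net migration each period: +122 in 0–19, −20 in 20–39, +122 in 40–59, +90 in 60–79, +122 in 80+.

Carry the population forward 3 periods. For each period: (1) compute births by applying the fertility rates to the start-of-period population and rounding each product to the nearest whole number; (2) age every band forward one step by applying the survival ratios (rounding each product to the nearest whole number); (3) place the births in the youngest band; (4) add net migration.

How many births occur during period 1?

543

(Bands numbered youngest = 1 to oldest = 5.)
Period 1.
Births: 2180 * 0.055 = 120  |  1130 * 0.374 = 423 ⇒ total 543
Band 2: 1600 * 0.94 = 1504
Band 3: 2180 * 0.963 = 2099
Band 4: 1130 * 0.942 = 1064
Band 5: 1040 * 0.914 + 490 * 0.352 = 951 + 172 = 1123
Net migration: Band 1 + 122 → 665; Band 2 − 20 → 1484; Band 3 + 122 → 2221; Band 4 + 90 → 1154; Band 5 + 122 → 1245
End of period: [665, 1484, 2221, 1154, 1245]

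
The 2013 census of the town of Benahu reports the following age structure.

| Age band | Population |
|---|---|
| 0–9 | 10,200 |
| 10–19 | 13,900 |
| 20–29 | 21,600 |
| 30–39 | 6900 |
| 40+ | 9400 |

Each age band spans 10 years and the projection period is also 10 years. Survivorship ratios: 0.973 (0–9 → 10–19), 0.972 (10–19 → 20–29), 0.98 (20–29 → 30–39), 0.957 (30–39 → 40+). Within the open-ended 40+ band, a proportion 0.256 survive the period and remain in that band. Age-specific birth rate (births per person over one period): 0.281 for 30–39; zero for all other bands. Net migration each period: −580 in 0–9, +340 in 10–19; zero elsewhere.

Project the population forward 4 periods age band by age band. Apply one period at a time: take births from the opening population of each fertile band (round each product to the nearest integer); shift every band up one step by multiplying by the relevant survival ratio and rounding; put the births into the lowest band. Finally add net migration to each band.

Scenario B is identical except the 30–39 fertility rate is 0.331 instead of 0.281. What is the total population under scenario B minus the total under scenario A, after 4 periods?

2454

Numbering the bands 1..5 from youngest to oldest:
Period 1:
Births: 6900 * 0.281 = 1939
Band 2: 10200 * 0.973 = 9925
Band 3: 13900 * 0.972 = 13511
Band 4: 21600 * 0.98 = 21168
Band 5: 6900 * 0.957 + 9400 * 0.256 = 6603 + 2406 = 9009
Net migration: Band 1 − 580 → 1359; Band 2 + 340 → 10265
End of period: [1359, 10265, 13511, 21168, 9009]
Period 2:
Births: 21168 * 0.281 = 5948
Band 2: 1359 * 0.973 = 1322
Band 3: 10265 * 0.972 = 9978
Band 4: 13511 * 0.98 = 13241
Band 5: 21168 * 0.957 + 9009 * 0.256 = 20258 + 2306 = 22564
Net migration: Band 1 − 580 → 5368; Band 2 + 340 → 1662
End of period: [5368, 1662, 9978, 13241, 22564]
Period 3:
Births: 13241 * 0.281 = 3721
Band 2: 5368 * 0.973 = 5223
Band 3: 1662 * 0.972 = 1615
Band 4: 9978 * 0.98 = 9778
Band 5: 13241 * 0.957 + 22564 * 0.256 = 12672 + 5776 = 18448
Net migration: Band 1 − 580 → 3141; Band 2 + 340 → 5563
End of period: [3141, 5563, 1615, 9778, 18448]
Period 4:
Births: 9778 * 0.281 = 2748
Band 2: 3141 * 0.973 = 3056
Band 3: 5563 * 0.972 = 5407
Band 4: 1615 * 0.98 = 1583
Band 5: 9778 * 0.957 + 18448 * 0.256 = 9358 + 4723 = 14081
Net migration: Band 1 − 580 → 2168; Band 2 + 340 → 3396
End of period: [2168, 3396, 5407, 1583, 14081]
Scenario A total after 4 periods: 26635
Scenario B projection —
Period 1:
Births: 6900 * 0.331 = 2284
Band 2: 10200 * 0.973 = 9925
Band 3: 13900 * 0.972 = 13511
Band 4: 21600 * 0.98 = 21168
Band 5: 6900 * 0.957 + 9400 * 0.256 = 6603 + 2406 = 9009
Net migration: Band 1 − 580 → 1704; Band 2 + 340 → 10265
End of period: [1704, 10265, 13511, 21168, 9009]
Period 2:
Births: 21168 * 0.331 = 7007
Band 2: 1704 * 0.973 = 1658
Band 3: 10265 * 0.972 = 9978
Band 4: 13511 * 0.98 = 13241
Band 5: 21168 * 0.957 + 9009 * 0.256 = 20258 + 2306 = 22564
Net migration: Band 1 − 580 → 6427; Band 2 + 340 → 1998
End of period: [6427, 1998, 9978, 13241, 22564]
Period 3:
Births: 13241 * 0.331 = 4383
Band 2: 6427 * 0.973 = 6253
Band 3: 1998 * 0.972 = 1942
Band 4: 9978 * 0.98 = 9778
Band 5: 13241 * 0.957 + 22564 * 0.256 = 12672 + 5776 = 18448
Net migration: Band 1 − 580 → 3803; Band 2 + 340 → 6593
End of period: [3803, 6593, 1942, 9778, 18448]
Period 4:
Births: 9778 * 0.331 = 3237
Band 2: 3803 * 0.973 = 3700
Band 3: 6593 * 0.972 = 6408
Band 4: 1942 * 0.98 = 1903
Band 5: 9778 * 0.957 + 18448 * 0.256 = 9358 + 4723 = 14081
Net migration: Band 1 − 580 → 2657; Band 2 + 340 → 4040
End of period: [2657, 4040, 6408, 1903, 14081]
Scenario B total after 4 periods: 29089
Difference B − A = 29089 − 26635 = 2454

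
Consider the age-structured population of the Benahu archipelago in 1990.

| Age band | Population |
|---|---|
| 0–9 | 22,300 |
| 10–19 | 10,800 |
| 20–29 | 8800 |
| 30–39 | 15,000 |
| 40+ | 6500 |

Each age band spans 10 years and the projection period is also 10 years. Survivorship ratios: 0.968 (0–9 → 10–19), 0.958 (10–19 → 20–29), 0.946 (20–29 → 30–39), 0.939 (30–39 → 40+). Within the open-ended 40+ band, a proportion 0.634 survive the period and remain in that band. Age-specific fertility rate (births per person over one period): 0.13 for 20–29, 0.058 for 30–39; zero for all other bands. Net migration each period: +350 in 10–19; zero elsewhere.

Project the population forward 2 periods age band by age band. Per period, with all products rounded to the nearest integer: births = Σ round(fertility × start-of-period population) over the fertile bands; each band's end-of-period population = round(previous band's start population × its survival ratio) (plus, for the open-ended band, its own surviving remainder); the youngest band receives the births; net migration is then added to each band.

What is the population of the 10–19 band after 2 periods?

Period 1.
Births: 8800 × 0.13 = 1144 ; 15000 × 0.058 = 870 → total 2014
10–19: 22300 × 0.968 = 21586
20–29: 10800 × 0.958 = 10346
30–39: 8800 × 0.946 = 8325
40+: 15000 × 0.939 + 6500 × 0.634 = 14085 + 4121 = 18206
Net migration: 10–19 + 350 → 21936
End of period: [2014, 21936, 10346, 8325, 18206]
Period 2.
Births: 10346 × 0.13 = 1345 ; 8325 × 0.058 = 483 → total 1828
10–19: 2014 × 0.968 = 1950
20–29: 21936 × 0.958 = 21015
30–39: 10346 × 0.946 = 9787
40+: 8325 × 0.939 + 18206 × 0.634 = 7817 + 11543 = 19360
Net migration: 10–19 + 350 → 2300
End of period: [1828, 2300, 21015, 9787, 19360]

2300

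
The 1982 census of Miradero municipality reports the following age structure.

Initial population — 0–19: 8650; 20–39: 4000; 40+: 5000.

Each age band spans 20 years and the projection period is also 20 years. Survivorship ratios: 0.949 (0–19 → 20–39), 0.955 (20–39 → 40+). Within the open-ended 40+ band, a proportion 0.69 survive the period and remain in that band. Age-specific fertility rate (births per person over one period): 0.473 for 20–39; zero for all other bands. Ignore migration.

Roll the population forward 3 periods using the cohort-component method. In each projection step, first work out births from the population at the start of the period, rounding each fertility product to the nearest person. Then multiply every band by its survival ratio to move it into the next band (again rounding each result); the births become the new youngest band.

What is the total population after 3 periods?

Call the groups 1 to 3, youngest first.
— Period 1 —
Births: 4000 * 0.473 = 1892
Group 2: 8650 * 0.949 = 8209
Group 3: 4000 * 0.955 + 5000 * 0.69 = 3820 + 3450 = 7270
→ [1892, 8209, 7270]
— Period 2 —
Births: 8209 * 0.473 = 3883
Group 2: 1892 * 0.949 = 1796
Group 3: 8209 * 0.955 + 7270 * 0.69 = 7840 + 5016 = 12856
→ [3883, 1796, 12856]
— Period 3 —
Births: 1796 * 0.473 = 850
Group 2: 3883 * 0.949 = 3685
Group 3: 1796 * 0.955 + 12856 * 0.69 = 1715 + 8871 = 10586
→ [850, 3685, 10586]
Total after period 3: 850 + 3685 + 10586 = 15121

15121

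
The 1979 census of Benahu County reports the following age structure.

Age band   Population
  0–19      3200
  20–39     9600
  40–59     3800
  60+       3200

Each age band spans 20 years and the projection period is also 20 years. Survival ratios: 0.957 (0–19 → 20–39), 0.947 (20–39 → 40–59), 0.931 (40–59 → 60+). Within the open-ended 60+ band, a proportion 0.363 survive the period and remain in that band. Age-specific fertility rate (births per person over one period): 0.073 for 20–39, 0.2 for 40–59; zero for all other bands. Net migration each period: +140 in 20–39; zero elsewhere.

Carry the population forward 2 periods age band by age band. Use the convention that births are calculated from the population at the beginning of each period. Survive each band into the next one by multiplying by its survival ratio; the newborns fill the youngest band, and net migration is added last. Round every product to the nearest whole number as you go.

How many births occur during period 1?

1461

Period 1.
Births: 9600 × 0.073 = 701, 3800 × 0.2 = 760 → total 1461
20–39: 3200 × 0.957 = 3062
40–59: 9600 × 0.947 = 9091
60+: 3800 × 0.931 + 3200 × 0.363 = 3538 + 1162 = 4700
Net migration: 20–39 + 140 → 3202
Giving 1461 / 3202 / 9091 / 4700.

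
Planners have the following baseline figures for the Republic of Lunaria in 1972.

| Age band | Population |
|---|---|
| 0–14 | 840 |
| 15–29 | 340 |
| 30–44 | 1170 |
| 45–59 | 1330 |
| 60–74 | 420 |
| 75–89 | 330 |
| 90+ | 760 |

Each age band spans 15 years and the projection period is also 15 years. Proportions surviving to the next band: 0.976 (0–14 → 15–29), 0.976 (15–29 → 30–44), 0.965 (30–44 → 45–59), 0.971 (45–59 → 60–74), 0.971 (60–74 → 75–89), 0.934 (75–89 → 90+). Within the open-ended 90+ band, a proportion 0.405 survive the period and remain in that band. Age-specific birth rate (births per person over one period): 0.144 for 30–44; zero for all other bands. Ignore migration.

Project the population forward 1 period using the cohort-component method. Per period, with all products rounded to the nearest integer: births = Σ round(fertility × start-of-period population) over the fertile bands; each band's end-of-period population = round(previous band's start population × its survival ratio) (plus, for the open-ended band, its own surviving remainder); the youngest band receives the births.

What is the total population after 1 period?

4764

Numbering the bands 1..7 from youngest to oldest:
After projecting period 1:
Births: 1170 × 0.144 = 168
Band 2: 840 × 0.976 = 820
Band 3: 340 × 0.976 = 332
Band 4: 1170 × 0.965 = 1129
Band 5: 1330 × 0.971 = 1291
Band 6: 420 × 0.971 = 408
Band 7: 330 × 0.934 + 760 × 0.405 = 308 + 308 = 616
End of period: [168, 820, 332, 1129, 1291, 408, 616]
Total after period 1: 168 + 820 + 332 + 1129 + 1291 + 408 + 616 = 4764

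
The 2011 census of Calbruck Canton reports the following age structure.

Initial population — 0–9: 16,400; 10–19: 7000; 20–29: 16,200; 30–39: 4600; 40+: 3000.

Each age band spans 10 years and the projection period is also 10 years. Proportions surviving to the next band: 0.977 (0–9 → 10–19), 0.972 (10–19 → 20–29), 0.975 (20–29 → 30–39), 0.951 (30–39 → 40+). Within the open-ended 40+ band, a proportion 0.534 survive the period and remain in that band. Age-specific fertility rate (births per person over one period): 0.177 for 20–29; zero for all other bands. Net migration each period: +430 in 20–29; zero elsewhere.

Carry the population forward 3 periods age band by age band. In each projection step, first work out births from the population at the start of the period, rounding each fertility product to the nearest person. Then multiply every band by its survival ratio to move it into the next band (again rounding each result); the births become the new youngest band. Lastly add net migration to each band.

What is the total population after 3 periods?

39274

Call the bands 1 to 5, youngest first.
[period 1]
Births: 16200 × 0.177 = 2867
Band 2: 16400 × 0.977 = 16023
Band 3: 7000 × 0.972 = 6804
Band 4: 16200 × 0.975 = 15795
Band 5: 4600 × 0.951 + 3000 × 0.534 = 4375 + 1602 = 5977
Net migration: Band 3 + 430 → 7234
Giving 2867 / 16023 / 7234 / 15795 / 5977.
[period 2]
Births: 7234 × 0.177 = 1280
Band 2: 2867 × 0.977 = 2801
Band 3: 16023 × 0.972 = 15574
Band 4: 7234 × 0.975 = 7053
Band 5: 15795 × 0.951 + 5977 × 0.534 = 15021 + 3192 = 18213
Net migration: Band 3 + 430 → 16004
Giving 1280 / 2801 / 16004 / 7053 / 18213.
[period 3]
Births: 16004 × 0.177 = 2833
Band 2: 1280 × 0.977 = 1251
Band 3: 2801 × 0.972 = 2723
Band 4: 16004 × 0.975 = 15604
Band 5: 7053 × 0.951 + 18213 × 0.534 = 6707 + 9726 = 16433
Net migration: Band 3 + 430 → 3153
Giving 2833 / 1251 / 3153 / 15604 / 16433.
Total after period 3: 2833 + 1251 + 3153 + 15604 + 16433 = 39274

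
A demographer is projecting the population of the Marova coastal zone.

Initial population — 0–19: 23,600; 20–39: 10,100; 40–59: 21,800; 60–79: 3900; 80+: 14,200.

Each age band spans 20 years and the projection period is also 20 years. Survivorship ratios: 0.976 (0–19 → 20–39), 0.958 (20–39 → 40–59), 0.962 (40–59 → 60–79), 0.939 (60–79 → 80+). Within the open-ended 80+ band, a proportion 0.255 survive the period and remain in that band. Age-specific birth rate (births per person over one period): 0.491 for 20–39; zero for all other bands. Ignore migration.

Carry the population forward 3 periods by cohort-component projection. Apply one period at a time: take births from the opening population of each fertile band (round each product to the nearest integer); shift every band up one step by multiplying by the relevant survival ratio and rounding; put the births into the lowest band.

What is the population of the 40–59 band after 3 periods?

— Period 1 —
Births: 10100 × 0.491 = 4959
20–39: 23600 × 0.976 = 23034
40–59: 10100 × 0.958 = 9676
60–79: 21800 × 0.962 = 20972
80+: 3900 × 0.939 + 14200 × 0.255 = 3662 + 3621 = 7283
Giving 4959 / 23034 / 9676 / 20972 / 7283.
— Period 2 —
Births: 23034 × 0.491 = 11310
20–39: 4959 × 0.976 = 4840
40–59: 23034 × 0.958 = 22067
60–79: 9676 × 0.962 = 9308
80+: 20972 × 0.939 + 7283 × 0.255 = 19693 + 1857 = 21550
Giving 11310 / 4840 / 22067 / 9308 / 21550.
— Period 3 —
Births: 4840 × 0.491 = 2376
20–39: 11310 × 0.976 = 11039
40–59: 4840 × 0.958 = 4637
60–79: 22067 × 0.962 = 21228
80+: 9308 × 0.939 + 21550 × 0.255 = 8740 + 5495 = 14235
Giving 2376 / 11039 / 4637 / 21228 / 14235.

4637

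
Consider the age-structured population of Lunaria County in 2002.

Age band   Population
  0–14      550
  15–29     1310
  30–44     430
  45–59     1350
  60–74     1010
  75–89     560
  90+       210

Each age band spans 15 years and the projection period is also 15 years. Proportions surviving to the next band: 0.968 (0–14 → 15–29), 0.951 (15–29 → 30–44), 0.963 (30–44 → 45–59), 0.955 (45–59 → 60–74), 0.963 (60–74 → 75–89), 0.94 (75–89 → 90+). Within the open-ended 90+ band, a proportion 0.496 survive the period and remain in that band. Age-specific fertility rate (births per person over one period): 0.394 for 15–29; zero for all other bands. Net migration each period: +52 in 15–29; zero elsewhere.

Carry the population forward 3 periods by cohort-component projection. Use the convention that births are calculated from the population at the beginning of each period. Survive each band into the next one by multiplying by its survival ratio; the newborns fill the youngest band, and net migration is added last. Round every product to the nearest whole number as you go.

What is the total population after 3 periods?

4852

(Bands numbered youngest = 1 to oldest = 7.)
Period 1:
Births: 1310 × 0.394 = 516
Band 2: 550 × 0.968 = 532
Band 3: 1310 × 0.951 = 1246
Band 4: 430 × 0.963 = 414
Band 5: 1350 × 0.955 = 1289
Band 6: 1010 × 0.963 = 973
Band 7: 560 × 0.94 + 210 × 0.496 = 526 + 104 = 630
Net migration: Band 2 + 52 → 584
Population now: 0–14=516, 15–29=584, 30–44=1246, 45–59=414, 60–74=1289, 75–89=973, 90+=630
Period 2:
Births: 584 × 0.394 = 230
Band 2: 516 × 0.968 = 499
Band 3: 584 × 0.951 = 555
Band 4: 1246 × 0.963 = 1200
Band 5: 414 × 0.955 = 395
Band 6: 1289 × 0.963 = 1241
Band 7: 973 × 0.94 + 630 × 0.496 = 915 + 312 = 1227
Net migration: Band 2 + 52 → 551
Population now: 0–14=230, 15–29=551, 30–44=555, 45–59=1200, 60–74=395, 75–89=1241, 90+=1227
Period 3:
Births: 551 × 0.394 = 217
Band 2: 230 × 0.968 = 223
Band 3: 551 × 0.951 = 524
Band 4: 555 × 0.963 = 534
Band 5: 1200 × 0.955 = 1146
Band 6: 395 × 0.963 = 380
Band 7: 1241 × 0.94 + 1227 × 0.496 = 1167 + 609 = 1776
Net migration: Band 2 + 52 → 275
Population now: 0–14=217, 15–29=275, 30–44=524, 45–59=534, 60–74=1146, 75–89=380, 90+=1776
Total after period 3: 217 + 275 + 524 + 534 + 1146 + 380 + 1776 = 4852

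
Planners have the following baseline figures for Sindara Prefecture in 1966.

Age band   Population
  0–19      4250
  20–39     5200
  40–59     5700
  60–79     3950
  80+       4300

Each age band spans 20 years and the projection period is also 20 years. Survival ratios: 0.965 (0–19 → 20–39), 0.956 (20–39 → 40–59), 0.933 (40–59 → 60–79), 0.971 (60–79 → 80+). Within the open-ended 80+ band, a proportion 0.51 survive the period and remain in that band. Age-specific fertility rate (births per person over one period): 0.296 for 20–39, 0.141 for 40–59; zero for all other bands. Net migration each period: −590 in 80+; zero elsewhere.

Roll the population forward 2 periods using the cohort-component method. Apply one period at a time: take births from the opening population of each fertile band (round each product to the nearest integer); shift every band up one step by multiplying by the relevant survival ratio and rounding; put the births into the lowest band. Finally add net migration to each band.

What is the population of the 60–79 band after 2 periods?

After projecting period 1:
Births: 5200 × 0.296 = 1539  |  5700 × 0.141 = 804 → total 2343
20–39: 4250 × 0.965 = 4101
40–59: 5200 × 0.956 = 4971
60–79: 5700 × 0.933 = 5318
80+: 3950 × 0.971 + 4300 × 0.51 = 3835 + 2193 = 6028
Net migration: 80+ − 590 → 5438
→ [2343, 4101, 4971, 5318, 5438]
After projecting period 2:
Births: 4101 × 0.296 = 1214  |  4971 × 0.141 = 701 → total 1915
20–39: 2343 × 0.965 = 2261
40–59: 4101 × 0.956 = 3921
60–79: 4971 × 0.933 = 4638
80+: 5318 × 0.971 + 5438 × 0.51 = 5164 + 2773 = 7937
Net migration: 80+ − 590 → 7347
→ [1915, 2261, 3921, 4638, 7347]

4638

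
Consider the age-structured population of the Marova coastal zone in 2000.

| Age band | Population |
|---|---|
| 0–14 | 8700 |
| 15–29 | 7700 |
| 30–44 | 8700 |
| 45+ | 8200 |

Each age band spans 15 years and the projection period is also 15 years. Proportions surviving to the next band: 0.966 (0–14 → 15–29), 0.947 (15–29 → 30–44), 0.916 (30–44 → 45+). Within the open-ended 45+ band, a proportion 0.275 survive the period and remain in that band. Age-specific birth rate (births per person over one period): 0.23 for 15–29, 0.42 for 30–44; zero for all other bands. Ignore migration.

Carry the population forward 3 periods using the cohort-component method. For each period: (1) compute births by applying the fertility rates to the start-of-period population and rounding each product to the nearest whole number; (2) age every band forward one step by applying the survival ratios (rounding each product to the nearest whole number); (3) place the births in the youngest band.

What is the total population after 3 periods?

After projecting period 1:
Births: 7700 × 0.23 = 1771  |  8700 × 0.42 = 3654 → total 5425
15–29: 8700 × 0.966 = 8404
30–44: 7700 × 0.947 = 7292
45+: 8700 × 0.916 + 8200 × 0.275 = 7969 + 2255 = 10224
Giving 5425 / 8404 / 7292 / 10224.
After projecting period 2:
Births: 8404 × 0.23 = 1933  |  7292 × 0.42 = 3063 → total 4996
15–29: 5425 × 0.966 = 5241
30–44: 8404 × 0.947 = 7959
45+: 7292 × 0.916 + 10224 × 0.275 = 6679 + 2812 = 9491
Giving 4996 / 5241 / 7959 / 9491.
After projecting period 3:
Births: 5241 × 0.23 = 1205  |  7959 × 0.42 = 3343 → total 4548
15–29: 4996 × 0.966 = 4826
30–44: 5241 × 0.947 = 4963
45+: 7959 × 0.916 + 9491 × 0.275 = 7290 + 2610 = 9900
Giving 4548 / 4826 / 4963 / 9900.
Total after period 3: 4548 + 4826 + 4963 + 9900 = 24237

24237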